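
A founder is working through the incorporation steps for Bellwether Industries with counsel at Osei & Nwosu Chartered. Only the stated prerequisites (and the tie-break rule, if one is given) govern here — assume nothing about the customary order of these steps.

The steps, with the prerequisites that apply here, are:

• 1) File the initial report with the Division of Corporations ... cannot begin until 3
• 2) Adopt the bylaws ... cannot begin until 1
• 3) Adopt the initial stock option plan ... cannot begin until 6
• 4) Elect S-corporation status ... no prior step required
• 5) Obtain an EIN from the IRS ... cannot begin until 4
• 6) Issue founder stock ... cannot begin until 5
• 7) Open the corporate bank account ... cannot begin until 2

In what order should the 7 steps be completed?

4 → 5 → 6 → 3 → 1 → 2 → 7

4 has no prerequisites → 4 first.
Next only 5 has its prerequisites met → 5.
6 needed 5, now all done → 6.
3 needed 6, now all done → 3.
Next only 1 has its prerequisites met → 1.
That leaves 2 as the only ready step → 2.
7 needed 2, now all done → 7.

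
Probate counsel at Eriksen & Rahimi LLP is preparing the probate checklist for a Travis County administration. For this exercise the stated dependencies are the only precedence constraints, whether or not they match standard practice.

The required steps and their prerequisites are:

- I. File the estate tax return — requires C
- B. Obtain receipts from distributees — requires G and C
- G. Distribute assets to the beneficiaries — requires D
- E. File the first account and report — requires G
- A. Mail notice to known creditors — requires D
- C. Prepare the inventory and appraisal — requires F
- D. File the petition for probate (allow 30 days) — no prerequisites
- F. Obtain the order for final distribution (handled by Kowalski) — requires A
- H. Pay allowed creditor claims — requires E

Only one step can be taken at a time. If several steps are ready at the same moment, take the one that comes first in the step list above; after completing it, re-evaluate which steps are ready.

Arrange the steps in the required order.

Only D has no prerequisites, so it is first.
G and A are both available; G is listed earlier → G.
E now also ready, so the ready set is {E, A}; E is listed earlier → E.
A and H are both available; A is listed earlier → A.
Ready: F and H. F is listed earlier → F.
C now also ready, so the ready set is {C, H}; C is listed earlier → C.
I and B now also ready, so the ready set is {I, B, H}; I is listed earlier → I.
B and H are both available; B is listed earlier → B.
H needed E, now all done → H.

D, G, E, A, F, C, I, B, H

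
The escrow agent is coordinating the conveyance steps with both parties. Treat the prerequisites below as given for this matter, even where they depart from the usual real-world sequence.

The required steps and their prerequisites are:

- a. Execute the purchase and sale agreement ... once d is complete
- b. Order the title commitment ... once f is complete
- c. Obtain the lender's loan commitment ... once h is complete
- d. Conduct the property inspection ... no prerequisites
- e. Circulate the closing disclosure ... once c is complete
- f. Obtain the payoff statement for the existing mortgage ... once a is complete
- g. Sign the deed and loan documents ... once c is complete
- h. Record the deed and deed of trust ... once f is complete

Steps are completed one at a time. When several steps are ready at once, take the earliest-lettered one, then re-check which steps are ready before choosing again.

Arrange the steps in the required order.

d, a, f, b, h, c, e, g

d is the only step with nothing outstanding, so it goes first.
Next only a has its prerequisites met → a.
Next only f has its prerequisites met → f.
Ready: b and h. b has the earlier label → b.
That leaves h as the only ready step → h.
c needed h, now all done → c.
Now e and g have their prerequisites met. e has the earlier label, so e next.
Next only g has its prerequisites met → g.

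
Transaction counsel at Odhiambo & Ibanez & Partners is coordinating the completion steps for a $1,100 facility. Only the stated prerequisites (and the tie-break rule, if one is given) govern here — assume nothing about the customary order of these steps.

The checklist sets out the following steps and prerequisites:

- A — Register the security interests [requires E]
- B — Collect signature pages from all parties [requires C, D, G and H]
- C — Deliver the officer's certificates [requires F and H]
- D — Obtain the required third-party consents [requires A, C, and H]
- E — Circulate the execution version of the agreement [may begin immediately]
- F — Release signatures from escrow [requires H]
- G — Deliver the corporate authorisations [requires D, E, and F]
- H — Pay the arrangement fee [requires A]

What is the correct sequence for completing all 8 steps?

E is the only step with nothing outstanding, so it goes first.
Next only A has its prerequisites met → A.
H is the only step now ready → H.
F needed H, now all done → F.
That leaves C as the only ready step → C.
D needed A, C and H, now all done → D.
G needed D, E and F, now all done → G.
B is the only step now ready → B.

E A H F C D G B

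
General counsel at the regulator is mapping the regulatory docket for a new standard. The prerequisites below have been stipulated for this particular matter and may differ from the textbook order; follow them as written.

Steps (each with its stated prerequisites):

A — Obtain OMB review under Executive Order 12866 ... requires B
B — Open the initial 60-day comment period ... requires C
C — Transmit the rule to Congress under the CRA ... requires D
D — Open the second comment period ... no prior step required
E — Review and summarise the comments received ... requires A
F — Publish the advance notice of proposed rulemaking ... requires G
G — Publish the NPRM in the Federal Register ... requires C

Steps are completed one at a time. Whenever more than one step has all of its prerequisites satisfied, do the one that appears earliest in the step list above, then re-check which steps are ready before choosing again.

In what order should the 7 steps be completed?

D, C, B, A, E, G, F

D is the only step with nothing outstanding, so it goes first.
C needed D, now all done → C.
Ready: B and G. B is listed earlier → B.
Now A and G have their prerequisites met. A is listed earlier, so A next.
Ready: E and G. E is listed earlier → E.
G needed C, now all done → G.
Next only F has its prerequisites met → F.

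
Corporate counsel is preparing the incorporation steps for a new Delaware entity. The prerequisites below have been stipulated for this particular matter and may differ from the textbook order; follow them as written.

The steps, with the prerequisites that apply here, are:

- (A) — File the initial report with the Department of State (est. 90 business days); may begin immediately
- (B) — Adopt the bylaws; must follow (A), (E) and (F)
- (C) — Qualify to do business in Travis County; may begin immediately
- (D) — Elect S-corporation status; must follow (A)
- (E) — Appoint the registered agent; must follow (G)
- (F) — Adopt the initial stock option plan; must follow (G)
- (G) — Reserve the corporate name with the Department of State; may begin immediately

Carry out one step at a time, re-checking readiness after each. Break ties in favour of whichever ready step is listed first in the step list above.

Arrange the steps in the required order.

(A), (C), (D), (G), (E), (F), (B)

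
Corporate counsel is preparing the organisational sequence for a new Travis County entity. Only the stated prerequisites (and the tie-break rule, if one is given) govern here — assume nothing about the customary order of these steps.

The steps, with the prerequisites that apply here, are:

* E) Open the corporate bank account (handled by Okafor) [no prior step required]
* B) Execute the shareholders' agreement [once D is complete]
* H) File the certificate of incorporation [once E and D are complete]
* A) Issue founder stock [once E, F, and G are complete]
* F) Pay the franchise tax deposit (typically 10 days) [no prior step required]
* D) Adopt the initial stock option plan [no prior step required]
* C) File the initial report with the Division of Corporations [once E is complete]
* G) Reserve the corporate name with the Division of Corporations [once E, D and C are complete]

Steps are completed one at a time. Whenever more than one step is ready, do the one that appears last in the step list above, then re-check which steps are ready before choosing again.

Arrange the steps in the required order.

D, F and E have no prerequisites; D is listed later, so D is first.
Now F, B and E have their prerequisites met. F is listed later, so F next.
Ready: B and E. B is listed later → B.
Next only E has its prerequisites met → E.
Now C and H have their prerequisites met. C is listed later, so C next.
Now G and H have their prerequisites met. G is listed later, so G next.
A and H are both available; A is listed later → A.
That leaves H as the only ready step → H.

D F B E C G A H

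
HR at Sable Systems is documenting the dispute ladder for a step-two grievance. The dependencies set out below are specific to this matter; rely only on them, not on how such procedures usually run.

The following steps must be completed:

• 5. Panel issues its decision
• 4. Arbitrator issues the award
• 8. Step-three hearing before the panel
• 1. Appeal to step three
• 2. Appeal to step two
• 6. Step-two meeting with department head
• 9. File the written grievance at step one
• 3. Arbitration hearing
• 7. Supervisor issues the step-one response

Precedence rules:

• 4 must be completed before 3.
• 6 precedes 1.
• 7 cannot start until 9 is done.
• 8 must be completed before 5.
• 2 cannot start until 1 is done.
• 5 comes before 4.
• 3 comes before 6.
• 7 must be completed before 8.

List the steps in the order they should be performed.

9 has no prerequisites → 9 first.
7 is the only step now ready → 7.
That leaves 8 as the only ready step → 8.
That leaves 5 as the only ready step → 5.
4 needed 5, now all done → 4.
3 needed 4, now all done → 3.
6 needed 3, now all done → 6.
1 needed 6, now all done → 1.
2 needed 1, now all done → 2.

9, 7, 8, 5, 4, 3, 6, 1, 2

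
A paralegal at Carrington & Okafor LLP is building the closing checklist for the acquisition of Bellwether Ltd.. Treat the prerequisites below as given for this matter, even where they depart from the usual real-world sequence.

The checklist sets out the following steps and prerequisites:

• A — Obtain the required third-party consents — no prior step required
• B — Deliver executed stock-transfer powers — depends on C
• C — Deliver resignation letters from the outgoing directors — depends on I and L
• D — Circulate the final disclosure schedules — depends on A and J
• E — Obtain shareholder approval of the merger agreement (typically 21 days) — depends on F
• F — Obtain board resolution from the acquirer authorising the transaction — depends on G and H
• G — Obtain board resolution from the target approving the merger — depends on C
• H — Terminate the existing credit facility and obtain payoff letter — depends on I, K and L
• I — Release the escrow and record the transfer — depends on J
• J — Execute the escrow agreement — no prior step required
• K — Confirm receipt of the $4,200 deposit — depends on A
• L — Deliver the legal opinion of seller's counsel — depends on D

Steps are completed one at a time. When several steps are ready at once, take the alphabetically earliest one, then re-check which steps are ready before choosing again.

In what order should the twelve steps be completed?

Nothing is required for A and J. A has the earlier label → A first.
Now J and K have their prerequisites met. J has the earlier label, so J next.
D and I now also ready, so the ready set is {D, I, K}; D has the earlier label → D.
L now also ready, so the ready set is {I, K, L}; I has the earlier label → I.
K and L are both available; K has the earlier label → K.
L needed D, now all done → L.
Ready: C and H. C has the earlier label → C.
B and G now also ready, so the ready set is {B, G, H}; B has the earlier label → B.
Ready: G and H. G has the earlier label → G.
H needed I, K and L, now all done → H.
F needed G and H, now all done → F.
That leaves E as the only ready step → E.

A, J, D, I, K, L, C, B, G, H, F, E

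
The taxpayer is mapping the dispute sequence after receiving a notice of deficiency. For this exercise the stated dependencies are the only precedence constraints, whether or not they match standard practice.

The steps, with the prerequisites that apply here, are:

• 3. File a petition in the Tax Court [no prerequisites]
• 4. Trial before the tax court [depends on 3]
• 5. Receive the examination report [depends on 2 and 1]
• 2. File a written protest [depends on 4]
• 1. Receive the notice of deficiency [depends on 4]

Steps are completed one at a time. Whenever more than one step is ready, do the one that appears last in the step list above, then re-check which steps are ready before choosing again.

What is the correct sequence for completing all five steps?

3 is the only step with nothing outstanding, so it goes first.
4 is the only step now ready → 4.
Now 1 and 2 have their prerequisites met. 1 is listed later, so 1 next.
2 needed 4, now all done → 2.
5 needed 1 and 2, now all done → 5.

3, 4, 1, 2, 5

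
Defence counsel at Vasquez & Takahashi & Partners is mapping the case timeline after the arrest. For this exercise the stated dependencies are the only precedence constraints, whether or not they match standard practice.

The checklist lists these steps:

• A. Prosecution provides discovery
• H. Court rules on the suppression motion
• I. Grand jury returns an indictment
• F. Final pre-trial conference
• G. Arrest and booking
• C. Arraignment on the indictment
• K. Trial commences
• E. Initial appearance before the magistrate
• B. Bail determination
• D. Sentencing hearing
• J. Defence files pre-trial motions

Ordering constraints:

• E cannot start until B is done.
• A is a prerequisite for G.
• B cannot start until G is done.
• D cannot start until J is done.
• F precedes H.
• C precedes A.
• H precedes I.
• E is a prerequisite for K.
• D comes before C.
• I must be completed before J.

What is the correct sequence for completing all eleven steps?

F, H, I, J, D, C, A, G, B, E, K

F is the only step with nothing outstanding, so it goes first.
H needed F, now all done → H.
I needed H, now all done → I.
J needed I, now all done → J.
Next only D has its prerequisites met → D.
That leaves C as the only ready step → C.
A is the only step now ready → A.
G is the only step now ready → G.
That leaves B as the only ready step → B.
E needed B, now all done → E.
K needed E, now all done → K.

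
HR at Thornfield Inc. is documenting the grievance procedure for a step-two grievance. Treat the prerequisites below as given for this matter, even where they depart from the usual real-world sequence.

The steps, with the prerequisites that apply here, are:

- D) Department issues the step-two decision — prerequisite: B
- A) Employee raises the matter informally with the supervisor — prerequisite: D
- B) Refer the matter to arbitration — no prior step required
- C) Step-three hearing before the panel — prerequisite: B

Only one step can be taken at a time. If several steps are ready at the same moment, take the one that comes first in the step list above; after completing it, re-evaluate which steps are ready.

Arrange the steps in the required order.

B has no prerequisites → B first.
Ready: D and C. D is listed earlier → D.
A now also ready, so the ready set is {A, C}; A is listed earlier → A.
C needed B, now all done → C.

B D A C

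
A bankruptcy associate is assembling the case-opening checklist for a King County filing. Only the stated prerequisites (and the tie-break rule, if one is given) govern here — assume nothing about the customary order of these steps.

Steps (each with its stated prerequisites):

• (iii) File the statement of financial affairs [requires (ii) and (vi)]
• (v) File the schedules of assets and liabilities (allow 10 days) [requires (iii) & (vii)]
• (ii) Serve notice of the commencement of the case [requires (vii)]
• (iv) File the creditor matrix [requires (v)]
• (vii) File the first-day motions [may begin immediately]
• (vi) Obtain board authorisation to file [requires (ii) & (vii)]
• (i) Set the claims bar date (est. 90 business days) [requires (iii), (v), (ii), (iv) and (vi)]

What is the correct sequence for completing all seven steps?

(vii) (ii) (vi) (iii) (v) (iv) (i)

Only (vii) has no prerequisites, so it is first.
(ii) needed (vii), now all done → (ii).
That leaves (vi) as the only ready step → (vi).
(iii) needed (ii) and (vi), now all done → (iii).
Next only (v) has its prerequisites met → (v).
That leaves (iv) as the only ready step → (iv).
(i) needed (iii), (v), (ii), (iv) and (vi), now all done → (i).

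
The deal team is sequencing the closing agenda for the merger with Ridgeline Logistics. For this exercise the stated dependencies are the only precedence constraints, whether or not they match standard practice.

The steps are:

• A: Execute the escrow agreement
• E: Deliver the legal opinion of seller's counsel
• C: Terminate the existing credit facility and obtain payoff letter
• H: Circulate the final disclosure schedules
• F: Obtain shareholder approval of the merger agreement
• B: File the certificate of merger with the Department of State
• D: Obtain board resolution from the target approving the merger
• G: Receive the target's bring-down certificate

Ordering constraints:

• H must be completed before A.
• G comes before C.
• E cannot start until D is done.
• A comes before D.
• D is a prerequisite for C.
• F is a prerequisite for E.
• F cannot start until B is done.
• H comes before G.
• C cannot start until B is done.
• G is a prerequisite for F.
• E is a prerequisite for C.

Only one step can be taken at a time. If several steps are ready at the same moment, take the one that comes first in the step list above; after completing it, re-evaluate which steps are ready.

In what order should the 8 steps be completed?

Nothing is required for H and B. H is listed earlier → H first.
Now A, B and G have their prerequisites met. A is listed earlier, so A next.
D now also ready, so the ready set is {B, D, G}; B is listed earlier → B.
Ready: D and G. D is listed earlier → D.
Next only G has its prerequisites met → G.
F is the only step now ready → F.
That leaves E as the only ready step → E.
Next only C has its prerequisites met → C.

H → A → B → D → G → F → E → C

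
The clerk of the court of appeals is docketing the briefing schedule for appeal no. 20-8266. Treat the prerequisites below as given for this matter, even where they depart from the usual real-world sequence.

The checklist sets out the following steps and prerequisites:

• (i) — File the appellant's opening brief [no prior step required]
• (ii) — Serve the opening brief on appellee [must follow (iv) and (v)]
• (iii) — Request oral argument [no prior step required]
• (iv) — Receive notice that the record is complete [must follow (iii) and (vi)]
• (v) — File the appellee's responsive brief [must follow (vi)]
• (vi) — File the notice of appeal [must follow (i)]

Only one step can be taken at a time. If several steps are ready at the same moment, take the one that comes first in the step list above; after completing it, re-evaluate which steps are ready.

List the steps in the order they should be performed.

(i) → (iii) → (vi) → (iv) → (v) → (ii)

(i) and (iii) have no prerequisites; (i) is listed earlier, so (i) is first.
(iii) and (vi) are both available; (iii) is listed earlier → (iii).
(vi) needed (i), now all done → (vi).
Ready: (iv) and (v). (iv) is listed earlier → (iv).
Next only (v) has its prerequisites met → (v).
That leaves (ii) as the only ready step → (ii).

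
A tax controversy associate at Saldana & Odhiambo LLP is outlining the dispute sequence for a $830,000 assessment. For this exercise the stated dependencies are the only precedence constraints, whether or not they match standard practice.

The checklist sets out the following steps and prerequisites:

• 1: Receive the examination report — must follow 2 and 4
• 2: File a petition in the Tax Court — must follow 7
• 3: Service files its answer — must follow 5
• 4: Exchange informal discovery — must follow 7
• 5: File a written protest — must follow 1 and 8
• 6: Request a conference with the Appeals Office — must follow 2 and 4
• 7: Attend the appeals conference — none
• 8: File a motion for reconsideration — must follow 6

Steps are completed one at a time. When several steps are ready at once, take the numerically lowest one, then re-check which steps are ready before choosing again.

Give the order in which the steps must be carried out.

Only 7 has no prerequisites, so it is first.
2 and 4 are both available; 2 has the earlier label → 2.
4 needed 7, now all done → 4.
Now 1 and 6 have their prerequisites met. 1 has the earlier label, so 1 next.
That leaves 6 as the only ready step → 6.
8 needed 6, now all done → 8.
Next only 5 has its prerequisites met → 5.
Next only 3 has its prerequisites met → 3.

7 2 4 1 6 8 5 3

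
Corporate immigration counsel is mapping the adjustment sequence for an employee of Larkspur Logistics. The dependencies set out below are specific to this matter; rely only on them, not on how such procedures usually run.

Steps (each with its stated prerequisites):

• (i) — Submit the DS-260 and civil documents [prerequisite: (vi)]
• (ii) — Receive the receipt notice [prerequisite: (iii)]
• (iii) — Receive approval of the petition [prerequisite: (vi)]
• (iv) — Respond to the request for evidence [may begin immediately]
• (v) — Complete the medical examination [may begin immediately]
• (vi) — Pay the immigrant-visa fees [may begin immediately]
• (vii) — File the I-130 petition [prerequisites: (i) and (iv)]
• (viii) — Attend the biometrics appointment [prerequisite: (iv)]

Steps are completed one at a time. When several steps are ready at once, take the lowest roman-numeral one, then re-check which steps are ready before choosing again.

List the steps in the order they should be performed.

(iv), (v), (vi), (i), (iii), (ii), (vii), (viii)

(iv), (v) and (vi) have no prerequisites; (iv) has the earlier label, so (iv) is first.
Now (v), (vi) and (viii) have their prerequisites met. (v) has the earlier label, so (v) next.
(vi) and (viii) are both available; (vi) has the earlier label → (vi).
Ready: (i), (iii) and (viii). (i) has the earlier label → (i).
Ready: (iii), (vii) and (viii). (iii) has the earlier label → (iii).
(ii) now also ready, so the ready set is {(ii), (vii), (viii)}; (ii) has the earlier label → (ii).
Now (vii) and (viii) have their prerequisites met. (vii) has the earlier label, so (vii) next.
That leaves (viii) as the only ready step → (viii).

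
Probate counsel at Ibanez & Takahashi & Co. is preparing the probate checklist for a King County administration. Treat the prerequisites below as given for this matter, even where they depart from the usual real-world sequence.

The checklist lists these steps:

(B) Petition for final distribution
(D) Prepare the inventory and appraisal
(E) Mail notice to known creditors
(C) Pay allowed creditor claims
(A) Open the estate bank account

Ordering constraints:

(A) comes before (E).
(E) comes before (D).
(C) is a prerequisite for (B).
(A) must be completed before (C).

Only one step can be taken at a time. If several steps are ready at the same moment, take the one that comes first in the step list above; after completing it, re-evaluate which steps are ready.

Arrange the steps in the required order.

Only (A) has no prerequisites, so it is first.
Now (E) and (C) have their prerequisites met. (E) is listed earlier, so (E) next.
Ready: (D) and (C). (D) is listed earlier → (D).
(C) needed (A), now all done → (C).
Next only (B) has its prerequisites met → (B).

(A), (E), (D), (C), (B)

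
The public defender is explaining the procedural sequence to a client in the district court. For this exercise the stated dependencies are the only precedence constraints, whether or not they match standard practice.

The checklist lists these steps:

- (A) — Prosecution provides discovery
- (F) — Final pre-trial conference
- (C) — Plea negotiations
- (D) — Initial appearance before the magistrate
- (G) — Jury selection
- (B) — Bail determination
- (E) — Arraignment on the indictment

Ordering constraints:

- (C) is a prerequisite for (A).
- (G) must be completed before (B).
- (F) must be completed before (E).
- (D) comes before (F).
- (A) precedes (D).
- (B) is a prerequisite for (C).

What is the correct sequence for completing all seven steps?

(G) (B) (C) (A) (D) (F) (E)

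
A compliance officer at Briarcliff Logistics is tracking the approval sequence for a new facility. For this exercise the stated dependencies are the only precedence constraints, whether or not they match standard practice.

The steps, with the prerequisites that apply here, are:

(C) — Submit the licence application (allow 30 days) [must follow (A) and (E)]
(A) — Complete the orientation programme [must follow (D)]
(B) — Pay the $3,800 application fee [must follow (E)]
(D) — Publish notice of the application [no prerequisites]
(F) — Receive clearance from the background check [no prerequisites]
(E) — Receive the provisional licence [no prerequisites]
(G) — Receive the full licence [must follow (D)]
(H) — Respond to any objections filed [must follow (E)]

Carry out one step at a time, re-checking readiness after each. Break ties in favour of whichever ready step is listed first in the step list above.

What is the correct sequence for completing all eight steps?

(D), (A), (F), (E), (C), (B), (G), (H)

(D), (F) and (E) have no prerequisites; (D) is listed earlier, so (D) is first.
Ready: (A), (F), (E) and (G). (A) is listed earlier → (A).
(F), (E) and (G) are all available; (F) is listed earlier → (F).
Now (E) and (G) have their prerequisites met. (E) is listed earlier, so (E) next.
(C), (B), (G) and (H) are all available; (C) is listed earlier → (C).
Ready: (B), (G) and (H). (B) is listed earlier → (B).
Now (G) and (H) have their prerequisites met. (G) is listed earlier, so (G) next.
(H) needed (E), now all done → (H).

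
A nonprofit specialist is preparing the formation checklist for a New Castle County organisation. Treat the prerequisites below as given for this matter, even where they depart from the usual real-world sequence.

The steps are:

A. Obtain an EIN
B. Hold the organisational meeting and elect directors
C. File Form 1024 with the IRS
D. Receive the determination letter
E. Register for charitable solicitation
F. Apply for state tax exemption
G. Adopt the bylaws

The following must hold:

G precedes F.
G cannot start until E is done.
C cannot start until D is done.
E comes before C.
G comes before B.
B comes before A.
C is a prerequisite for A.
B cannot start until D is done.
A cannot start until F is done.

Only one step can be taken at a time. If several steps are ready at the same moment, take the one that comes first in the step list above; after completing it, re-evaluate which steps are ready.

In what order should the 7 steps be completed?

D E C G B F A

Nothing is required for D and E. D is listed earlier → D first.
E is the only step now ready → E.
Ready: C and G. C is listed earlier → C.
That leaves G as the only ready step → G.
Now B and F have their prerequisites met. B is listed earlier, so B next.
That leaves F as the only ready step → F.
A needed B, C and F, now all done → A.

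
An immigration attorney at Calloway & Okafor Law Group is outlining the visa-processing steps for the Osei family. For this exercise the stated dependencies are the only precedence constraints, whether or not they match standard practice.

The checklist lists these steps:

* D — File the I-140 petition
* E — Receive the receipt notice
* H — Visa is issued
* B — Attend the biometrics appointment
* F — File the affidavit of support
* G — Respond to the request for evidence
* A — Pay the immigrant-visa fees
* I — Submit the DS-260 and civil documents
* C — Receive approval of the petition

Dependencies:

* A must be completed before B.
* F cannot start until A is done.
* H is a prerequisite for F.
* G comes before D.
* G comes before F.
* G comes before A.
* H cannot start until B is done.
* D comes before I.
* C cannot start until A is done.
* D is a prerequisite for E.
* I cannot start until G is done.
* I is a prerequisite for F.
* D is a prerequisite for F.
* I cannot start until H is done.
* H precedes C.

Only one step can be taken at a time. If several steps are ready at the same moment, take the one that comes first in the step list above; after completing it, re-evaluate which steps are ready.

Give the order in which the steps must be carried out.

Only G has no prerequisites, so it is first.
Now D and A have their prerequisites met. D is listed earlier, so D next.
Now E and A have their prerequisites met. E is listed earlier, so E next.
That leaves A as the only ready step → A.
Next only B has its prerequisites met → B.
That leaves H as the only ready step → H.
Now I and C have their prerequisites met. I is listed earlier, so I next.
Now F and C have their prerequisites met. F is listed earlier, so F next.
C needed H and A, now all done → C.

G, D, E, A, B, H, I, F, C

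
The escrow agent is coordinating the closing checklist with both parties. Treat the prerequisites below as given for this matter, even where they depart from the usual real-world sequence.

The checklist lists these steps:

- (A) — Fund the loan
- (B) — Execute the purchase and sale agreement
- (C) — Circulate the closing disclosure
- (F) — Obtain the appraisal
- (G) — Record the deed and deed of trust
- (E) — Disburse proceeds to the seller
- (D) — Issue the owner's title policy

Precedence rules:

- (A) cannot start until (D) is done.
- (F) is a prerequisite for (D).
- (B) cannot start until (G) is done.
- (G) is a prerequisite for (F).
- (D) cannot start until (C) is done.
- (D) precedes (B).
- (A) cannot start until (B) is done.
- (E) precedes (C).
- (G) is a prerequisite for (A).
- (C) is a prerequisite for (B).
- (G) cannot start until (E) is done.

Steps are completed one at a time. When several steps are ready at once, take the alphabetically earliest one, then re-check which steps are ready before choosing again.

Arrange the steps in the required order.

(E) (C) (G) (F) (D) (B) (A)

(E) has no prerequisites → (E) first.
Ready: (C) and (G). (C) has the earlier label → (C).
(G) is the only step now ready → (G).
Next only (F) has its prerequisites met → (F).
That leaves (D) as the only ready step → (D).
Next only (B) has its prerequisites met → (B).
(A) needed (B), (D) and (G), now all done → (A).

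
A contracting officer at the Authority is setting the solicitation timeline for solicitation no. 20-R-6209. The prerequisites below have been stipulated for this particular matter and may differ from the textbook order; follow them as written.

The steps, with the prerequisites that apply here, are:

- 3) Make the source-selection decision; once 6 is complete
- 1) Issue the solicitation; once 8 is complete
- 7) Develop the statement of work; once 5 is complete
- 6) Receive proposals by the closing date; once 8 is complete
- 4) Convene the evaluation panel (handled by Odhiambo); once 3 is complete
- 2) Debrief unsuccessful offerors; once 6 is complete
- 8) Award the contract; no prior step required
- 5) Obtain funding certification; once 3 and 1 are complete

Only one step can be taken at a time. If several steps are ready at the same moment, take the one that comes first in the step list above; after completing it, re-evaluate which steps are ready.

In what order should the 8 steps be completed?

8, 1, 6, 3, 4, 2, 5, 7

Only 8 has no prerequisites, so it is first.
Ready: 1 and 6. 1 is listed earlier → 1.
6 needed 8, now all done → 6.
3 and 2 are both available; 3 is listed earlier → 3.
4, 2 and 5 are all available; 4 is listed earlier → 4.
Now 2 and 5 have their prerequisites met. 2 is listed earlier, so 2 next.
5 is the only step now ready → 5.
That leaves 7 as the only ready step → 7.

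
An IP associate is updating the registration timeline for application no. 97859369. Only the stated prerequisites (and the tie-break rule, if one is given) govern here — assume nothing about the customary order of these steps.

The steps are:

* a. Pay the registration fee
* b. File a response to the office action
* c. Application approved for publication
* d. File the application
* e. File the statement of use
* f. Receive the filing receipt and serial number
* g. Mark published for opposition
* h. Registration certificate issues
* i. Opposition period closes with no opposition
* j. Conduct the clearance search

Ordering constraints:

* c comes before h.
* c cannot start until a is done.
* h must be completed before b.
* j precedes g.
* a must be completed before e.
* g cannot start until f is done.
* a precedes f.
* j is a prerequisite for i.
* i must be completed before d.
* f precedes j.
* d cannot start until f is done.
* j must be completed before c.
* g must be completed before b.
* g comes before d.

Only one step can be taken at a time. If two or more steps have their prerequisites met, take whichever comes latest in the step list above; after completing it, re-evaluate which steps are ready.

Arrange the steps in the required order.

a, f, j, i, g, e, d, c, h, b

a has no prerequisites → a first.
f and e are both available; f is listed later → f.
j now also ready, so the ready set is {j, e}; j is listed later → j.
Ready: i, g, e and c. i is listed later → i.
Now g, e and c have their prerequisites met. g is listed later, so g next.
e, d and c are all available; e is listed later → e.
d and c are both available; d is listed later → d.
Next only c has its prerequisites met → c.
h is the only step now ready → h.
That leaves b as the only ready step → b.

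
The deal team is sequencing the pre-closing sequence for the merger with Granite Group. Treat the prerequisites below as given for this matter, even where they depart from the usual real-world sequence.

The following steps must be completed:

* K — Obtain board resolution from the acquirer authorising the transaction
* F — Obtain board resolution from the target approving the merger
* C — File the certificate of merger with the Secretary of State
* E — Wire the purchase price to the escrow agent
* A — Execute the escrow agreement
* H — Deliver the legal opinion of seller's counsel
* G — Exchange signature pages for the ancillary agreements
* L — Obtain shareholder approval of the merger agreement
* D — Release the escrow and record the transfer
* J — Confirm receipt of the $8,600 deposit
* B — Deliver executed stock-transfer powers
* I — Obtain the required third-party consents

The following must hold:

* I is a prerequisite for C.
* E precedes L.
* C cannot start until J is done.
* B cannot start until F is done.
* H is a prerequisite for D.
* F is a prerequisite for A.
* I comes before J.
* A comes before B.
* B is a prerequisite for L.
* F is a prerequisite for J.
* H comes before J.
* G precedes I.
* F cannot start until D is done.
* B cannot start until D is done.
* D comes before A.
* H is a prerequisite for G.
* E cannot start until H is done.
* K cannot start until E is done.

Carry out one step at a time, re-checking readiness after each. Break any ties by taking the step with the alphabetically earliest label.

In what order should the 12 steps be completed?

H is the only step with nothing outstanding, so it goes first.
D, E and G are all available; D has the earlier label → D.
F now also ready, so the ready set is {E, F, G}; E has the earlier label → E.
K now also ready, so the ready set is {F, G, K}; F has the earlier label → F.
A now also ready, so the ready set is {A, G, K}; A has the earlier label → A.
B, G and K are all available; B has the earlier label → B.
L now also ready, so the ready set is {G, K, L}; G has the earlier label → G.
Now I, K and L have their prerequisites met. I has the earlier label, so I next.
Now J, K and L have their prerequisites met. J has the earlier label, so J next.
C, K and L are all available; C has the earlier label → C.
Now K and L have their prerequisites met. K has the earlier label, so K next.
That leaves L as the only ready step → L.

H D E F A B G I J C K L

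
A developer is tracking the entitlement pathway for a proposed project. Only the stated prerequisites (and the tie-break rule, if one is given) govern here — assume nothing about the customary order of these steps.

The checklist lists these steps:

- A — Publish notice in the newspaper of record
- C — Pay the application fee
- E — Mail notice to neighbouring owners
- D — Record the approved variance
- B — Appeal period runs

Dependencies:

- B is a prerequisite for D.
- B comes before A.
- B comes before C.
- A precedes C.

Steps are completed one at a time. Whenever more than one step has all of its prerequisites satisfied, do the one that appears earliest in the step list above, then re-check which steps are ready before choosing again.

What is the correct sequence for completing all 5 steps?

E, B, A, C, D

Nothing is required for E and B. E is listed earlier → E first.
That leaves B as the only ready step → B.
Now A and D have their prerequisites met. A is listed earlier, so A next.
C now also ready, so the ready set is {C, D}; C is listed earlier → C.
Next only D has its prerequisites met → D.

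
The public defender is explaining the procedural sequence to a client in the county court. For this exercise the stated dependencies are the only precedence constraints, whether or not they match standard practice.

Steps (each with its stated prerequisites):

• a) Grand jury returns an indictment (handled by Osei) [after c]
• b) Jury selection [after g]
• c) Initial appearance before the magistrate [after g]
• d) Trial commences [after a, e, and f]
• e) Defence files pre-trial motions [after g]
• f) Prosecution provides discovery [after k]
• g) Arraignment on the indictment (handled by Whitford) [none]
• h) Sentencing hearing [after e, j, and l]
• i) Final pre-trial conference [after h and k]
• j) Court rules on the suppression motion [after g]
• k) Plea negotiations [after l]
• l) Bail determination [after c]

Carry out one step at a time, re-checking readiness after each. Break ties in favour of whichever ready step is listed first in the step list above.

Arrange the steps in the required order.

Only g has no prerequisites, so it is first.
b, c, e and j are all available; b is listed earlier → b.
Now c, e and j have their prerequisites met. c is listed earlier, so c next.
a and l now also ready, so the ready set is {a, e, j, l}; a is listed earlier → a.
e, j and l are all available; e is listed earlier → e.
Ready: j and l. j is listed earlier → j.
Next only l has its prerequisites met → l.
Now h and k have their prerequisites met. h is listed earlier, so h next.
Next only k has its prerequisites met → k.
Now f and i have their prerequisites met. f is listed earlier, so f next.
Ready: d and i. d is listed earlier → d.
i is the only step now ready → i.

g, b, c, a, e, j, l, h, k, f, d, i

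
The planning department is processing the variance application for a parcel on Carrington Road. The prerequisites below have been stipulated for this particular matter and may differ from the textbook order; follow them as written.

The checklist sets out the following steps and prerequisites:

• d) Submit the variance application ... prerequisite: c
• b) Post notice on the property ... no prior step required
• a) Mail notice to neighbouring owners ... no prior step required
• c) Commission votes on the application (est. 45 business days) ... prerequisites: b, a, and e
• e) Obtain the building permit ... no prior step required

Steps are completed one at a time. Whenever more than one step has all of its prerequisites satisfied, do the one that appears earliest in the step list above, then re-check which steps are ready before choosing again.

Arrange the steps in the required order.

Nothing is required for b, a and e. b is listed earlier → b first.
a and e are both available; a is listed earlier → a.
e is the only step now ready → e.
That leaves c as the only ready step → c.
d needed c, now all done → d.

b → a → e → c → d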